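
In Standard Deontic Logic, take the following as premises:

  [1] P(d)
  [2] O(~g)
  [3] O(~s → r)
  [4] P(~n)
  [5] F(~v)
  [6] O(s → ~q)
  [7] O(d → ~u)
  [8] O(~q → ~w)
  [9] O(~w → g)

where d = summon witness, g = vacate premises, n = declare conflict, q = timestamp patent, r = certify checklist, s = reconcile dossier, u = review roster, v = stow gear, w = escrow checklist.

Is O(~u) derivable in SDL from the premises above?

Premise 7 is O(d → ~u), but O(d) is not derivable from the premises (the permission P(d) asserts only ~O(~d), not O(d)), so it does not yield O(~u).
No other premise forces O(~u). An ideal world satisfying every premise can still have ~u false, so O(~u) is not derivable.

No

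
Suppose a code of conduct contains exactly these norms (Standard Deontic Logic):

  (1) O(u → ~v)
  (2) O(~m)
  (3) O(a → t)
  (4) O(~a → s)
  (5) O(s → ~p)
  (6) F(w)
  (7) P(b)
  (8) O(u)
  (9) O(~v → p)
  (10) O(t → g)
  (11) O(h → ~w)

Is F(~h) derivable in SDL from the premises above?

No

Premise 11 is O(h → ~w); even if O(~w) held, inferring O(h) would be affirming the consequent — invalid.
No other premise forces O(h). An ideal world satisfying every premise can still have ~h true, so F(~h) is not derivable.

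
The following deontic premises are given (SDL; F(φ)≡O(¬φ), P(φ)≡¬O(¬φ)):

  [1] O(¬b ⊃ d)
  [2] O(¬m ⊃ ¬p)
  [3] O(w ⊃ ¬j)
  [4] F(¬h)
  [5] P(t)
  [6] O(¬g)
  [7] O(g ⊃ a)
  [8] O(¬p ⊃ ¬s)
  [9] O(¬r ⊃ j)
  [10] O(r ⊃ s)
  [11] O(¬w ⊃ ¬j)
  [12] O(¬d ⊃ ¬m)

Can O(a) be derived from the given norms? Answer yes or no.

No

Premise 7 is O(g ⊃ a), but O(g) is not derivable from the premises, so it does not yield O(a).
No other premise forces O(a). An ideal world satisfying every premise can still have a false, so O(a) is not derivable.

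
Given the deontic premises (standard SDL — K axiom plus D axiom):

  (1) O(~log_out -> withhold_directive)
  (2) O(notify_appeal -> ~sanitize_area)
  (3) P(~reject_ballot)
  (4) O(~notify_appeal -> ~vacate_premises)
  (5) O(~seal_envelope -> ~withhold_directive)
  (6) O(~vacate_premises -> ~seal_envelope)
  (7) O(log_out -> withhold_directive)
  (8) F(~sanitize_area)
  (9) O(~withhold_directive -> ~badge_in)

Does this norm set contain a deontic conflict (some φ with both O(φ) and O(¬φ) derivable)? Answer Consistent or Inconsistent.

Premises 1 and 7 are O(~log_out -> withhold_directive) and O(log_out -> withhold_directive); every ideal world satisfies ~log_out or log_out, so in either case withhold_directive holds — hence O(withhold_directive).
Premise 5 is O(~seal_envelope -> ~withhold_directive); contrapositively O(withhold_directive -> seal_envelope). Since O(withhold_directive) holds, K gives O(seal_envelope).
Premise 6, O(~vacate_premises -> ~seal_envelope), contraposes to O(seal_envelope -> vacate_premises); with O(seal_envelope) we get O(vacate_premises).
Premise 4 is O(~notify_appeal -> ~vacate_premises); contrapositively O(vacate_premises -> notify_appeal). Since O(vacate_premises) holds, K gives O(notify_appeal).
With premise 2, O(notify_appeal -> ~sanitize_area), the K-axiom yields O(~sanitize_area).
But premise 8, F(~sanitize_area), means O(sanitize_area).
We now have both O(~sanitize_area) and O(sanitize_area) — sanitize_area is simultaneously obligatory and forbidden, violating the D-axiom.

Inconsistent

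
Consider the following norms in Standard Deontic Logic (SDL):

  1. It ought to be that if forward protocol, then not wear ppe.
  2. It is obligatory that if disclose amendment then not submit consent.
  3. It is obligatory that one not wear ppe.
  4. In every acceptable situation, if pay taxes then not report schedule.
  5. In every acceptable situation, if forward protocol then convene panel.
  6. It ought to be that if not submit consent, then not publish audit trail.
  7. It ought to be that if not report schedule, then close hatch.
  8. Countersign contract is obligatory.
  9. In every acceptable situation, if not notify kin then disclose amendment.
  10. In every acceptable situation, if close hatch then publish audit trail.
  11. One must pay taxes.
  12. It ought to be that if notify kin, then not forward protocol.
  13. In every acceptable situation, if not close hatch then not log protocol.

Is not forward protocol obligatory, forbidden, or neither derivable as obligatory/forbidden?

Obligatory

Premise 11 states O(pay_taxes) outright.
Applying K to premise 4 (O(pay_taxes → ¬report_schedule)) and O(pay_taxes) yields O(¬report_schedule).
Premise 7 is O(¬report_schedule → close_hatch); since O(¬report_schedule), deontic closure gives O(close_hatch).
Applying K to premise 10 (O(close_hatch → publish_audit_trail)) and O(close_hatch) yields O(publish_audit_trail).
Premise 6, O(¬submit_consent → ¬publish_audit_trail), contraposes to O(publish_audit_trail → submit_consent); with O(publish_audit_trail) we get O(submit_consent).
Premise 2 is O(disclose_amendment → ¬submit_consent); contrapositively O(submit_consent → ¬disclose_amendment). Since O(submit_consent) holds, K gives O(¬disclose_amendment).
The contrapositive of premise 9 (O(¬notify_kin → disclose_amendment)) is O(¬disclose_amendment → notify_kin), and O(¬disclose_amendment) is already established, so O(notify_kin).
Applying K to premise 12 (O(notify_kin → ¬forward_protocol)) and O(notify_kin) yields O(¬forward_protocol).
Premises 1, 3, 5, 8, 13 do not contribute to this derivation.
Hence ¬forward_protocol is obligatory.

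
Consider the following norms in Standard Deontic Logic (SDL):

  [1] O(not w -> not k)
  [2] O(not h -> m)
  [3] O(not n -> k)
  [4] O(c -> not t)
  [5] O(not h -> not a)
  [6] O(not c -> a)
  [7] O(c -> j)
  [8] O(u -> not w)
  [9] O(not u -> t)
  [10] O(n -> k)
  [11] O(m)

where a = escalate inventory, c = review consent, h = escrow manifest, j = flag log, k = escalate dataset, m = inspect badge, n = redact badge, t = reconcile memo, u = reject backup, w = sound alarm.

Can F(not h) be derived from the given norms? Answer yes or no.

Premises 3 and 10 are O(not n -> k) and O(n -> k); every ideal world satisfies not n or n, so in either case k holds — hence O(k).
Premise 1, O(not w -> not k), contraposes to O(k -> w); with O(k) we get O(w).
The contrapositive of premise 8 (O(u -> not w)) is O(w -> not u), and O(w) is already established, so O(not u).
From O(not u) and premise 9, O(not u -> t), we obtain O(t).
Premise 4, O(c -> not t), contraposes to O(t -> not c); with O(t) we get O(not c).
Applying K to premise 6 (O(not c -> a)) and O(not c) yields O(a).
Premise 5, O(not h -> not a), contraposes to O(a -> h); with O(a) we get O(h).
Premises 2, 7, 11 do not contribute to this derivation.
So O(h) holds, i.e. F(not h). The claim follows.

Yes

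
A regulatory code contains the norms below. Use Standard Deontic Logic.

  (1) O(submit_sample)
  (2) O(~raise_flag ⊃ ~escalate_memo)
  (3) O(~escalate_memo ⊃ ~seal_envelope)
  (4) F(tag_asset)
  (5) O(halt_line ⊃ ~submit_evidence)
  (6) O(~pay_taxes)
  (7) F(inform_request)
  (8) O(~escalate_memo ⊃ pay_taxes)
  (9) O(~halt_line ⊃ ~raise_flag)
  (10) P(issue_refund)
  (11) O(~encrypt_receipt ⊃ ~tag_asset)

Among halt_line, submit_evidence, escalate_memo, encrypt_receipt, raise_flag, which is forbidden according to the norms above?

Premise 6 states O(~pay_taxes) outright.
Premise 8 is O(~escalate_memo ⊃ pay_taxes); contrapositively O(~pay_taxes ⊃ escalate_memo). Since O(~pay_taxes) holds, K gives O(escalate_memo).
Premise 2 is O(~raise_flag ⊃ ~escalate_memo); contrapositively O(escalate_memo ⊃ raise_flag). Since O(escalate_memo) holds, K gives O(raise_flag).
Premise 9, O(~halt_line ⊃ ~raise_flag), contraposes to O(raise_flag ⊃ halt_line); with O(raise_flag) we get O(halt_line).
Premise 5 is O(halt_line ⊃ ~submit_evidence); since O(halt_line), deontic closure gives O(~submit_evidence).
So O(~submit_evidence) holds, i.e. submit_evidence is forbidden. None of the other listed options is forbidden under the premises.

submit_evidence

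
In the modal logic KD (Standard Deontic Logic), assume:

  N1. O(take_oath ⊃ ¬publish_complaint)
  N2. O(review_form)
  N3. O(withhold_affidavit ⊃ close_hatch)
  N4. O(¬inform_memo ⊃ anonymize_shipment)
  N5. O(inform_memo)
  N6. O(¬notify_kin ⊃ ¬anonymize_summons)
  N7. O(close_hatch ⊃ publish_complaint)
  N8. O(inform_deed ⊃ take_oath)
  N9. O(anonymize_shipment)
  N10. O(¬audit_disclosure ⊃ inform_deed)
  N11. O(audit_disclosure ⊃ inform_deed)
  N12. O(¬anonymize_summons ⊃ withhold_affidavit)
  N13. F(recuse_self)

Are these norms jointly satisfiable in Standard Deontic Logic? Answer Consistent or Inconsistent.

Consistent

Premise 4 is O(¬inform_memo ⊃ anonymize_shipment); even if O(anonymize_shipment) held, inferring O(¬inform_memo) would be affirming the consequent — invalid.
So O(¬inform_memo) is not derivable, and the apparent clash with O(inform_memo) does not arise.
A world satisfying every obligation exists (e.g. anonymize_shipment=true, anonymize_summons=true, audit_disclosure=false, close_hatch=false, inform_deed=true, inform_memo=true, notify_kin=true, publish_complaint=false, recuse_self=false, review_form=true, take_oath=true, withhold_affidavit=false); no atom is both obligatory and forbidden, so the set is consistent.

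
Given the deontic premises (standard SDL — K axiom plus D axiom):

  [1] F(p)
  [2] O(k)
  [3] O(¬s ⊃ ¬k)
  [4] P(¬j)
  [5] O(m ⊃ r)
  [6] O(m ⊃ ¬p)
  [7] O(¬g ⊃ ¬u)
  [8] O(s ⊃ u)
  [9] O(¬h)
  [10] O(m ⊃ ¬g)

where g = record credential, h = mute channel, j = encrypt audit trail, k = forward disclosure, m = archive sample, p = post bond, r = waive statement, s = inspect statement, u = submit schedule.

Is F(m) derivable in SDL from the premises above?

Yes

Premise 2 gives O(k).
Premise 3 is O(¬s ⊃ ¬k); contrapositively O(k ⊃ s). Since O(k) holds, K gives O(s).
Applying K to premise 8 (O(s ⊃ u)) and O(s) yields O(u).
The contrapositive of premise 7 (O(¬g ⊃ ¬u)) is O(u ⊃ g), and O(u) is already established, so O(g).
Premise 10 is O(m ⊃ ¬g); contrapositively O(g ⊃ ¬m). Since O(g) holds, K gives O(¬m).
Premises 1, 4, 5, 6, 9 do not contribute to this derivation.
So O(¬m) holds, i.e. F(m). The claim follows.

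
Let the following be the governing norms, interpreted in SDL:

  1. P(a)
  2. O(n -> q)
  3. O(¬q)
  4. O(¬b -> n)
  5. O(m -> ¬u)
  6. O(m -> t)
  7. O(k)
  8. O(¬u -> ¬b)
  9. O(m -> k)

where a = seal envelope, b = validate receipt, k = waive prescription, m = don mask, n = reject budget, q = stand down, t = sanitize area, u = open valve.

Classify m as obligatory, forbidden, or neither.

From premise 3 we have O(¬q).
Premise 2, O(n -> q), contraposes to O(¬q -> ¬n); with O(¬q) we get O(¬n).
The contrapositive of premise 4 (O(¬b -> n)) is O(¬n -> b), and O(¬n) is already established, so O(b).
The contrapositive of premise 8 (O(¬u -> ¬b)) is O(b -> u), and O(b) is already established, so O(u).
The contrapositive of premise 5 (O(m -> ¬u)) is O(u -> ¬m), and O(u) is already established, so O(¬m).
Premises 1, 6, 7, 9 do not contribute to this derivation.
Thus O(¬m), which is F(m): m is forbidden.

Forbidden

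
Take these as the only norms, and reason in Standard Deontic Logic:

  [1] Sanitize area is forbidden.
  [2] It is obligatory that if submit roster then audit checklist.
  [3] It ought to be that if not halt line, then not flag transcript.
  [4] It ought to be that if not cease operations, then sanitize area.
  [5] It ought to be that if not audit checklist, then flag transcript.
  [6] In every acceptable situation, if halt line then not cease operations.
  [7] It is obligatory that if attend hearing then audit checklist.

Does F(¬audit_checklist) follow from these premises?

Premise 1 is F(sanitize_area), i.e. O(¬sanitize_area).
Premise 4, O(¬cease_operations → sanitize_area), contraposes to O(¬sanitize_area → cease_operations); with O(¬sanitize_area) we get O(cease_operations).
The contrapositive of premise 6 (O(halt_line → ¬cease_operations)) is O(cease_operations → ¬halt_line), and O(cease_operations) is already established, so O(¬halt_line).
From O(¬halt_line) and premise 3, O(¬halt_line → ¬flag_transcript), we obtain O(¬flag_transcript).
Premise 5, O(¬audit_checklist → flag_transcript), contraposes to O(¬flag_transcript → audit_checklist); with O(¬flag_transcript) we get O(audit_checklist).
Premises 2, 7 do not contribute to this derivation.
So O(audit_checklist) holds, i.e. F(¬audit_checklist). The claim follows.

Yes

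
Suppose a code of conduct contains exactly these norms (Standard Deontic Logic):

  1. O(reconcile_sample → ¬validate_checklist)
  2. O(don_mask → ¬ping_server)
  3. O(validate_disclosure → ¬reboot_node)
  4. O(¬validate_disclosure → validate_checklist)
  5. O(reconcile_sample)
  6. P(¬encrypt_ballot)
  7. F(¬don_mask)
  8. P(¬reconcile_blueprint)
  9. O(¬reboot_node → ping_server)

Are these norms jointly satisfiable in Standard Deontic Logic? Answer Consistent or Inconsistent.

Inconsistent

Premise 7, F(¬don_mask), is equivalent to O(don_mask).
Applying K to premise 2 (O(don_mask → ¬ping_server)) and O(don_mask) yields O(¬ping_server).
The contrapositive of premise 9 (O(¬reboot_node → ping_server)) is O(¬ping_server → reboot_node), and O(¬ping_server) is already established, so O(reboot_node).
The contrapositive of premise 3 (O(validate_disclosure → ¬reboot_node)) is O(reboot_node → ¬validate_disclosure), and O(reboot_node) is already established, so O(¬validate_disclosure).
From O(¬validate_disclosure) and premise 4, O(¬validate_disclosure → validate_checklist), we obtain O(validate_checklist).
The contrapositive of premise 1 (O(reconcile_sample → ¬validate_checklist)) is O(validate_checklist → ¬reconcile_sample), and O(validate_checklist) is already established, so O(¬reconcile_sample).
However, premise 5 gives O(reconcile_sample).
We now have both O(¬reconcile_sample) and O(reconcile_sample) — reconcile_sample is simultaneously obligatory and forbidden, violating the D-axiom.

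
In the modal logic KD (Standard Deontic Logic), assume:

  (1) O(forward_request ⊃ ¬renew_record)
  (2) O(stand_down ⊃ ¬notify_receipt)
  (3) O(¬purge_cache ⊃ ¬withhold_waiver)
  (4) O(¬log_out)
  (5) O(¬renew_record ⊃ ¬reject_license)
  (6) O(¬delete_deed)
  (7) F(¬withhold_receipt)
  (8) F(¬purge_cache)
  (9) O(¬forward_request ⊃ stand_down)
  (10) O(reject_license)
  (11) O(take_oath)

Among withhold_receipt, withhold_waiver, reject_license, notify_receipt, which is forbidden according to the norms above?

notify_receipt

Premise 10 states O(reject_license) outright.
Premise 5, O(¬renew_record ⊃ ¬reject_license), contraposes to O(reject_license ⊃ renew_record); with O(reject_license) we get O(renew_record).
The contrapositive of premise 1 (O(forward_request ⊃ ¬renew_record)) is O(renew_record ⊃ ¬forward_request), and O(renew_record) is already established, so O(¬forward_request).
Premise 9 is O(¬forward_request ⊃ stand_down); since O(¬forward_request), deontic closure gives O(stand_down).
From O(stand_down) and premise 2, O(stand_down ⊃ ¬notify_receipt), we obtain O(¬notify_receipt).
So O(¬notify_receipt) holds, i.e. notify_receipt is forbidden. None of the other listed options is forbidden under the premises.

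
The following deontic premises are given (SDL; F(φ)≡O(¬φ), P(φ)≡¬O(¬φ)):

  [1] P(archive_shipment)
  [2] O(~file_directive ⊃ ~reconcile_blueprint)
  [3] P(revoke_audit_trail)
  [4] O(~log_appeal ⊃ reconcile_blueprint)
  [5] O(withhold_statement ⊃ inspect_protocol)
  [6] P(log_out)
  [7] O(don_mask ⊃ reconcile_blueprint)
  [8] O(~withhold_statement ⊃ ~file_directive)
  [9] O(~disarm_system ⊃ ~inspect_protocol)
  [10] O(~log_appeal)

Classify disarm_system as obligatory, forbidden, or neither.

Premise 10 states O(~log_appeal) outright.
Premise 4 is O(~log_appeal ⊃ reconcile_blueprint); since O(~log_appeal), deontic closure gives O(reconcile_blueprint).
The contrapositive of premise 2 (O(~file_directive ⊃ ~reconcile_blueprint)) is O(reconcile_blueprint ⊃ file_directive), and O(reconcile_blueprint) is already established, so O(file_directive).
Premise 8 is O(~withhold_statement ⊃ ~file_directive); contrapositively O(file_directive ⊃ withhold_statement). Since O(file_directive) holds, K gives O(withhold_statement).
From O(withhold_statement) and premise 5, O(withhold_statement ⊃ inspect_protocol), we obtain O(inspect_protocol).
Premise 9, O(~disarm_system ⊃ ~inspect_protocol), contraposes to O(inspect_protocol ⊃ disarm_system); with O(inspect_protocol) we get O(disarm_system).
Premises 1, 3, 6, 7 do not contribute to this derivation.
Hence disarm_system is obligatory.

Obligatory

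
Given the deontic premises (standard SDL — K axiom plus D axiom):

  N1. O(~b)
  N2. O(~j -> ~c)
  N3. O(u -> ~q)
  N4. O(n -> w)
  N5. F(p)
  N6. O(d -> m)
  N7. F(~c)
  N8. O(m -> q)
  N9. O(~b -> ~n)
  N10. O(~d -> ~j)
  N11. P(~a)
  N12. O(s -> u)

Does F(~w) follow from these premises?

Premise 4 is O(n -> w), but O(n) is not derivable from the premises, so it does not yield O(w).
No other premise forces O(w). An ideal world satisfying every premise can still have ~w true, so F(~w) is not derivable.

No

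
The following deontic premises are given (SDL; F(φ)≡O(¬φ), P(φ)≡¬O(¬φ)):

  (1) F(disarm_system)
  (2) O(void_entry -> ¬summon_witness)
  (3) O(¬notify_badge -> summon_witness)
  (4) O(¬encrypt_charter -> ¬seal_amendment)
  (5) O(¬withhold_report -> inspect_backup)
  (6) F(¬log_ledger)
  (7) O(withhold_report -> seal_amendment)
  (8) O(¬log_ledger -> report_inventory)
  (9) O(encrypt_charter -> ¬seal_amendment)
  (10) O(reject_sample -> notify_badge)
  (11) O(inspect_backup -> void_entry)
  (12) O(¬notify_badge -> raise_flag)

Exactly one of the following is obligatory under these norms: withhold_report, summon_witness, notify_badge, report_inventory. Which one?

By case analysis on ¬encrypt_charter: premise 4 gives O(¬encrypt_charter -> ¬seal_amendment) and premise 9 gives O(encrypt_charter -> ¬seal_amendment), so O(¬seal_amendment) either way.
Premise 7, O(withhold_report -> seal_amendment), contraposes to O(¬seal_amendment -> ¬withhold_report); with O(¬seal_amendment) we get O(¬withhold_report).
Premise 5 is O(¬withhold_report -> inspect_backup); since O(¬withhold_report), deontic closure gives O(inspect_backup).
Applying K to premise 11 (O(inspect_backup -> void_entry)) and O(inspect_backup) yields O(void_entry).
From O(void_entry) and premise 2, O(void_entry -> ¬summon_witness), we obtain O(¬summon_witness).
Premise 3, O(¬notify_badge -> summon_witness), contraposes to O(¬summon_witness -> notify_badge); with O(¬summon_witness) we get O(notify_badge).
So O(notify_badge) holds — notify_badge is obligatory. None of the other listed options is made obligatory by any chain of premises.

notify_badge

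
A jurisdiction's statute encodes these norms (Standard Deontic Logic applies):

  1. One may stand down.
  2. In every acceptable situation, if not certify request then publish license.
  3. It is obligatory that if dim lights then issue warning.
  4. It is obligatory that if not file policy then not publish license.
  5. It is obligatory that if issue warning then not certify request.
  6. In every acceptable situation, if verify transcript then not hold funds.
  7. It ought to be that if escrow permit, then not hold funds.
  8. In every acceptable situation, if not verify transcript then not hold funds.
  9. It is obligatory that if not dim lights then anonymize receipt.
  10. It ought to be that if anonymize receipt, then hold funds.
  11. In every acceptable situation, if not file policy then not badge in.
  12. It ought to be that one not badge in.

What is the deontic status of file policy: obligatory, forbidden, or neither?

Obligatory

By case analysis on verify_transcript: premise 6 gives O(verify_transcript → ¬hold_funds) and premise 8 gives O(¬verify_transcript → ¬hold_funds), so O(¬hold_funds) either way.
The contrapositive of premise 10 (O(anonymize_receipt → hold_funds)) is O(¬hold_funds → ¬anonymize_receipt), and O(¬hold_funds) is already established, so O(¬anonymize_receipt).
Premise 9 is O(¬dim_lights → anonymize_receipt); contrapositively O(¬anonymize_receipt → dim_lights). Since O(¬anonymize_receipt) holds, K gives O(dim_lights).
Premise 3 is O(dim_lights → issue_warning); since O(dim_lights), deontic closure gives O(issue_warning).
With premise 5, O(issue_warning → ¬certify_request), the K-axiom yields O(¬certify_request).
With premise 2, O(¬certify_request → publish_license), the K-axiom yields O(publish_license).
The contrapositive of premise 4 (O(¬file_policy → ¬publish_license)) is O(publish_license → file_policy), and O(publish_license) is already established, so O(file_policy).
Premises 1, 7, 11, 12 do not contribute to this derivation.
Hence file_policy is obligatory.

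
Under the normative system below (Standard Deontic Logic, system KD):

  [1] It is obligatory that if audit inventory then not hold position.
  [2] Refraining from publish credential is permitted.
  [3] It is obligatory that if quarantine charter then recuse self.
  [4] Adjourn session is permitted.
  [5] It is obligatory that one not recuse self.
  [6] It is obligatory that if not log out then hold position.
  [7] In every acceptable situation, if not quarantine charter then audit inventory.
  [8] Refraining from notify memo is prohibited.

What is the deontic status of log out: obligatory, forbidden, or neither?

From premise 5 we have O(¬recuse_self).
The contrapositive of premise 3 (O(quarantine_charter → recuse_self)) is O(¬recuse_self → ¬quarantine_charter), and O(¬recuse_self) is already established, so O(¬quarantine_charter).
Premise 7 is O(¬quarantine_charter → audit_inventory); since O(¬quarantine_charter), deontic closure gives O(audit_inventory).
Applying K to premise 1 (O(audit_inventory → ¬hold_position)) and O(audit_inventory) yields O(¬hold_position).
Premise 6 is O(¬log_out → hold_position); contrapositively O(¬hold_position → log_out). Since O(¬hold_position) holds, K gives O(log_out).
Premises 2, 4, 8 do not contribute to this derivation.
Hence log_out is obligatory.

Obligatory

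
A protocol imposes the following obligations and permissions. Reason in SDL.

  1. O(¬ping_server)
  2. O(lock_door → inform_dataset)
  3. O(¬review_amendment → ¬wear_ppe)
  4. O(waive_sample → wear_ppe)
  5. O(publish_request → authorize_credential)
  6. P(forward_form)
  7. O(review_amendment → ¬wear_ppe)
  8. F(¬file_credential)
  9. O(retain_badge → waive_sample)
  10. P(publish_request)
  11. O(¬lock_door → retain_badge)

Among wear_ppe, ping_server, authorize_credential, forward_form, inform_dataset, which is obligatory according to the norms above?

Premises 3 and 7 are O(¬review_amendment → ¬wear_ppe) and O(review_amendment → ¬wear_ppe); every ideal world satisfies ¬review_amendment or review_amendment, so in either case ¬wear_ppe holds — hence O(¬wear_ppe).
The contrapositive of premise 4 (O(waive_sample → wear_ppe)) is O(¬wear_ppe → ¬waive_sample), and O(¬wear_ppe) is already established, so O(¬waive_sample).
Premise 9 is O(retain_badge → waive_sample); contrapositively O(¬waive_sample → ¬retain_badge). Since O(¬waive_sample) holds, K gives O(¬retain_badge).
The contrapositive of premise 11 (O(¬lock_door → retain_badge)) is O(¬retain_badge → lock_door), and O(¬retain_badge) is already established, so O(lock_door).
From O(lock_door) and premise 2, O(lock_door → inform_dataset), we obtain O(inform_dataset).
So O(inform_dataset) holds — inform_dataset is obligatory. None of the other listed options is made obligatory by any chain of premises.

inform_dataset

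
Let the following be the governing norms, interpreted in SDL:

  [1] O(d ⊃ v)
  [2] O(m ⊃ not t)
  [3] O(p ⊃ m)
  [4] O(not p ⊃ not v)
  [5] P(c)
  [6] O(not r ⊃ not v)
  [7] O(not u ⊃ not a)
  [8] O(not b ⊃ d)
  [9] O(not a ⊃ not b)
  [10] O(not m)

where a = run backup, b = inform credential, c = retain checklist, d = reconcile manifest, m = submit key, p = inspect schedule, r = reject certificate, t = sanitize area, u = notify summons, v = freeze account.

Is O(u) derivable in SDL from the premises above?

Premise 10 states O(not m) outright.
Premise 3 is O(p ⊃ m); contrapositively O(not m ⊃ not p). Since O(not m) holds, K gives O(not p).
With premise 4, O(not p ⊃ not v), the K-axiom yields O(not v).
Premise 1 is O(d ⊃ v); contrapositively O(not v ⊃ not d). Since O(not v) holds, K gives O(not d).
Premise 8, O(not b ⊃ d), contraposes to O(not d ⊃ b); with O(not d) we get O(b).
The contrapositive of premise 9 (O(not a ⊃ not b)) is O(b ⊃ a), and O(b) is already established, so O(a).
The contrapositive of premise 7 (O(not u ⊃ not a)) is O(a ⊃ u), and O(a) is already established, so O(u).
Premises 2, 5, 6 do not contribute to this derivation.
So O(u) follows.

Yes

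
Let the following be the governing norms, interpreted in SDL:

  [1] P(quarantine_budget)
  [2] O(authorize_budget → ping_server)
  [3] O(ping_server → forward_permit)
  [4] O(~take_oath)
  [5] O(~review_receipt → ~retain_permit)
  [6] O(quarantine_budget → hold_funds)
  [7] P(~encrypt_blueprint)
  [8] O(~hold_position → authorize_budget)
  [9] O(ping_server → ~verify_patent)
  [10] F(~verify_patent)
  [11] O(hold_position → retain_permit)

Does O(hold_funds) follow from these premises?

Premise 6 is O(quarantine_budget → hold_funds), but O(quarantine_budget) is not derivable from the premises (the permission P(quarantine_budget) asserts only ~O(~quarantine_budget), not O(quarantine_budget)), so it does not yield O(hold_funds).
No other premise forces O(hold_funds). An ideal world satisfying every premise can still have hold_funds false, so O(hold_funds) is not derivable.

No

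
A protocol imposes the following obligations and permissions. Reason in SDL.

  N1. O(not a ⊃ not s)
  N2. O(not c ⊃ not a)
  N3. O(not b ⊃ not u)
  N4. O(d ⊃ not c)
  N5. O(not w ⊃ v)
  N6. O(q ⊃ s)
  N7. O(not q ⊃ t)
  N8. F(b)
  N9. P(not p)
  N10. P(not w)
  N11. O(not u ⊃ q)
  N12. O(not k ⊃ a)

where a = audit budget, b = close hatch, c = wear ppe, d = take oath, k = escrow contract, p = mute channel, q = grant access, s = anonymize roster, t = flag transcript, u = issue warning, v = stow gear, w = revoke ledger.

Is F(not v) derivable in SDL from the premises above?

No

Premise 5 is O(not w ⊃ v), but O(not w) is not derivable from the premises (the permission P(not w) asserts only not O(w), not O(not w)), so it does not yield O(v).
No other premise forces O(v). An ideal world satisfying every premise can still have not v true, so F(not v) is not derivable.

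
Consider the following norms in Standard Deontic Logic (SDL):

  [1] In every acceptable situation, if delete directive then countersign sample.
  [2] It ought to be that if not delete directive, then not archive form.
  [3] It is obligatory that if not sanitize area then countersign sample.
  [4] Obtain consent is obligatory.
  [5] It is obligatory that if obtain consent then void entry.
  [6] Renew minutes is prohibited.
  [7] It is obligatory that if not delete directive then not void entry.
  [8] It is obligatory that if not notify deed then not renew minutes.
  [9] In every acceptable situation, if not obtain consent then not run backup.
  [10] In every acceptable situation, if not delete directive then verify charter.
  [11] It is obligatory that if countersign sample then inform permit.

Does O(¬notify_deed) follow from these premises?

Premise 8 is O(¬notify_deed → ¬renew_minutes); even if O(¬renew_minutes) held, inferring O(¬notify_deed) would be affirming the consequent — invalid.
No other premise forces O(¬notify_deed). An ideal world satisfying every premise can still have ¬notify_deed false, so O(¬notify_deed) is not derivable.

No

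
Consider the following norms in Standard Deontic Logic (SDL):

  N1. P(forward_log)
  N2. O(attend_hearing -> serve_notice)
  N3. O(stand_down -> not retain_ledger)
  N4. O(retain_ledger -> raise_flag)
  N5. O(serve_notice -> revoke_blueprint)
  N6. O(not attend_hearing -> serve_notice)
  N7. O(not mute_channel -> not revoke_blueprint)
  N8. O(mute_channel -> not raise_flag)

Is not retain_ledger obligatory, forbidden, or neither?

Obligatory

Premises 2 and 6 cover both cases: O(attend_hearing -> serve_notice) and O(not attend_hearing -> serve_notice). Since attend_hearing ∨ not attend_hearing is a tautology, O(serve_notice) follows.
From O(serve_notice) and premise 5, O(serve_notice -> revoke_blueprint), we obtain O(revoke_blueprint).
Premise 7 is O(not mute_channel -> not revoke_blueprint); contrapositively O(revoke_blueprint -> mute_channel). Since O(revoke_blueprint) holds, K gives O(mute_channel).
With premise 8, O(mute_channel -> not raise_flag), the K-axiom yields O(not raise_flag).
The contrapositive of premise 4 (O(retain_ledger -> raise_flag)) is O(not raise_flag -> not retain_ledger), and O(not raise_flag) is already established, so O(not retain_ledger).
Premises 1, 3 do not contribute to this derivation.
Hence not retain_ledger is obligatory.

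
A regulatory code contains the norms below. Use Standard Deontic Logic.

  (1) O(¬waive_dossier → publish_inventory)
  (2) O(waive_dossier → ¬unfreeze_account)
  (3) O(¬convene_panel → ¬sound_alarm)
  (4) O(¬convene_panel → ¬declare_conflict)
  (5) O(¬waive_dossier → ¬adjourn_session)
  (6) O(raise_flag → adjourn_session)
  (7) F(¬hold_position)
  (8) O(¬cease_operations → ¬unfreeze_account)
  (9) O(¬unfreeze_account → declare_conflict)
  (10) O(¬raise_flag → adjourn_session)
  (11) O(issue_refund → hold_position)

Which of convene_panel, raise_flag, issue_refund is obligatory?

convene_panel

Premises 6 and 10 cover both cases: O(raise_flag → adjourn_session) and O(¬raise_flag → adjourn_session). Since raise_flag ∨ ¬raise_flag is a tautology, O(adjourn_session) follows.
The contrapositive of premise 5 (O(¬waive_dossier → ¬adjourn_session)) is O(adjourn_session → waive_dossier), and O(adjourn_session) is already established, so O(waive_dossier).
With premise 2, O(waive_dossier → ¬unfreeze_account), the K-axiom yields O(¬unfreeze_account).
Applying K to premise 9 (O(¬unfreeze_account → declare_conflict)) and O(¬unfreeze_account) yields O(declare_conflict).
Premise 4, O(¬convene_panel → ¬declare_conflict), contraposes to O(declare_conflict → convene_panel); with O(declare_conflict) we get O(convene_panel).
So O(convene_panel) holds — convene_panel is obligatory. None of the other listed options is made obligatory by any chain of premises.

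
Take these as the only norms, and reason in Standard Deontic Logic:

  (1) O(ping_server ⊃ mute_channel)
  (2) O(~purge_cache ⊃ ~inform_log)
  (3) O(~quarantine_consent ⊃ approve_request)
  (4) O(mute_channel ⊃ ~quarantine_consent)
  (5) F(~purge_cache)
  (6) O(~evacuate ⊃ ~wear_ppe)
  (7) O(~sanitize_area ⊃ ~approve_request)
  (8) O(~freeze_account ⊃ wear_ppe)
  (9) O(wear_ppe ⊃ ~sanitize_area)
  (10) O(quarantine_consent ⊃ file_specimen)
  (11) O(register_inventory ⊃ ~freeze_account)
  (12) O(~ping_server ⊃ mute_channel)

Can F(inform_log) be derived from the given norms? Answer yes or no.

No

Premise 2 is O(~purge_cache ⊃ ~inform_log), but O(~purge_cache) is not derivable from the premises, so it does not yield O(~inform_log).
No other premise forces O(~inform_log). An ideal world satisfying every premise can still have inform_log true, so F(inform_log) is not derivable.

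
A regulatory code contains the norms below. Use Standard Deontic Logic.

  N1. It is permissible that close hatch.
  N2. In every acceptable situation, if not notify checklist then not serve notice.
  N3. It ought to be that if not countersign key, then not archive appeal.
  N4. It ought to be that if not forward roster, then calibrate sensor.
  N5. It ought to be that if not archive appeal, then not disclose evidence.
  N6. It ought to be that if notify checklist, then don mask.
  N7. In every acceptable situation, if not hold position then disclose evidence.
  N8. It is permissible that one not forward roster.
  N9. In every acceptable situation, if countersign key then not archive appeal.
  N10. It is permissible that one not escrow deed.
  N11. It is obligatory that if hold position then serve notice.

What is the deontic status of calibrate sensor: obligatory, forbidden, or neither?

Premise 4 is O(¬forward_roster → calibrate_sensor), but O(¬forward_roster) is not derivable from the premises (the permission P(¬forward_roster) asserts only ¬O(forward_roster), not O(¬forward_roster)), so it does not yield O(calibrate_sensor).
No premise or chain of K-axiom applications forces O(calibrate_sensor), and none forces O(¬calibrate_sensor). So calibrate_sensor is neither obligatory nor forbidden under these norms.

Neither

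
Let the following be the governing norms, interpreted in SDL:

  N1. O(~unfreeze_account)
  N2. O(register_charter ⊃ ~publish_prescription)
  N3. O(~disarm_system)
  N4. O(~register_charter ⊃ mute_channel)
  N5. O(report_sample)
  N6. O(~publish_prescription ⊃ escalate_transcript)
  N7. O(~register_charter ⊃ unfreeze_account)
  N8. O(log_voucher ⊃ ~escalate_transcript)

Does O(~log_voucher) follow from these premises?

Premise 1 states O(~unfreeze_account) outright.
Premise 7 is O(~register_charter ⊃ unfreeze_account); contrapositively O(~unfreeze_account ⊃ register_charter). Since O(~unfreeze_account) holds, K gives O(register_charter).
Applying K to premise 2 (O(register_charter ⊃ ~publish_prescription)) and O(register_charter) yields O(~publish_prescription).
Applying K to premise 6 (O(~publish_prescription ⊃ escalate_transcript)) and O(~publish_prescription) yields O(escalate_transcript).
Premise 8, O(log_voucher ⊃ ~escalate_transcript), contraposes to O(escalate_transcript ⊃ ~log_voucher); with O(escalate_transcript) we get O(~log_voucher).
Premises 3, 4, 5 do not contribute to this derivation.
So O(~log_voucher) follows.

Yes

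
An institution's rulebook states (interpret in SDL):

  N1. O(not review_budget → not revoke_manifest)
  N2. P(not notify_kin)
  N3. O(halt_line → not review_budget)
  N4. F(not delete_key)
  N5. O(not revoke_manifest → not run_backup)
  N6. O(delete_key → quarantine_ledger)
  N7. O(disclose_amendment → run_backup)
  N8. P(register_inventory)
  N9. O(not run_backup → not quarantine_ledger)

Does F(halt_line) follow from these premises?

F(not delete_key) at premise 4 means O(delete_key).
Premise 6 is O(delete_key → quarantine_ledger); since O(delete_key), deontic closure gives O(quarantine_ledger).
Premise 9, O(not run_backup → not quarantine_ledger), contraposes to O(quarantine_ledger → run_backup); with O(quarantine_ledger) we get O(run_backup).
Premise 5, O(not revoke_manifest → not run_backup), contraposes to O(run_backup → revoke_manifest); with O(run_backup) we get O(revoke_manifest).
Premise 1, O(not review_budget → not revoke_manifest), contraposes to O(revoke_manifest → review_budget); with O(revoke_manifest) we get O(review_budget).
The contrapositive of premise 3 (O(halt_line → not review_budget)) is O(review_budget → not halt_line), and O(review_budget) is already established, so O(not halt_line).
Premises 2, 7, 8 do not contribute to this derivation.
So O(not halt_line) holds, i.e. F(halt_line). The claim follows.

Yes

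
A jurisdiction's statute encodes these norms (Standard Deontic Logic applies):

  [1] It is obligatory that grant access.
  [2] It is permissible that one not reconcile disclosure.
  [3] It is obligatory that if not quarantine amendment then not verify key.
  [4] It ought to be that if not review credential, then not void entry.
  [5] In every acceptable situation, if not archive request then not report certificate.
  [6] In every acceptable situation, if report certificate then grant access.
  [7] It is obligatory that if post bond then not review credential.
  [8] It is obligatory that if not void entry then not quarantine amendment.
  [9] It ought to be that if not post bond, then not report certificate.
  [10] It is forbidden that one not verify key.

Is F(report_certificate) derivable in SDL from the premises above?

Premise 10 is F(¬verify_key), i.e. O(verify_key).
The contrapositive of premise 3 (O(¬quarantine_amendment → ¬verify_key)) is O(verify_key → quarantine_amendment), and O(verify_key) is already established, so O(quarantine_amendment).
Premise 8, O(¬void_entry → ¬quarantine_amendment), contraposes to O(quarantine_amendment → void_entry); with O(quarantine_amendment) we get O(void_entry).
Premise 4, O(¬review_credential → ¬void_entry), contraposes to O(void_entry → review_credential); with O(void_entry) we get O(review_credential).
The contrapositive of premise 7 (O(post_bond → ¬review_credential)) is O(review_credential → ¬post_bond), and O(review_credential) is already established, so O(¬post_bond).
Applying K to premise 9 (O(¬post_bond → ¬report_certificate)) and O(¬post_bond) yields O(¬report_certificate).
Premises 1, 2, 5, 6 do not contribute to this derivation.
So O(¬report_certificate) holds, i.e. F(report_certificate). The claim follows.

Yes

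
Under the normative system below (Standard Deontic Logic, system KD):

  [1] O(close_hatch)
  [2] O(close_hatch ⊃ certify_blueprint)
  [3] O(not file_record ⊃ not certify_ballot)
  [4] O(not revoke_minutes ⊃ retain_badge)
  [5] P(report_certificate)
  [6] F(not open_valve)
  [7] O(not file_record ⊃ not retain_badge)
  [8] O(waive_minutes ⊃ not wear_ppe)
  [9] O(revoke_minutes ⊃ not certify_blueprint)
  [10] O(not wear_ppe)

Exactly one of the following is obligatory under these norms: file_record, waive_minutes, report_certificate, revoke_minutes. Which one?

Premise 1 states O(close_hatch) outright.
With premise 2, O(close_hatch ⊃ certify_blueprint), the K-axiom yields O(certify_blueprint).
Premise 9, O(revoke_minutes ⊃ not certify_blueprint), contraposes to O(certify_blueprint ⊃ not revoke_minutes); with O(certify_blueprint) we get O(not revoke_minutes).
From O(not revoke_minutes) and premise 4, O(not revoke_minutes ⊃ retain_badge), we obtain O(retain_badge).
The contrapositive of premise 7 (O(not file_record ⊃ not retain_badge)) is O(retain_badge ⊃ file_record), and O(retain_badge) is already established, so O(file_record).
So O(file_record) holds — file_record is obligatory. None of the other listed options is made obligatory by any chain of premises.

file_record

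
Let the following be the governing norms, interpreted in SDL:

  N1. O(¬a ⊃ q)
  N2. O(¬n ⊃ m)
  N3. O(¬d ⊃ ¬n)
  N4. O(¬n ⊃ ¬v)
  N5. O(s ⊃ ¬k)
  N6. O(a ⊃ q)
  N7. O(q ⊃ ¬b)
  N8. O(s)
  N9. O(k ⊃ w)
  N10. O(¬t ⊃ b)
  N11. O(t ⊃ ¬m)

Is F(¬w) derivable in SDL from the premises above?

Premise 9 is O(k ⊃ w), but O(k) is not derivable from the premises, so it does not yield O(w).
No other premise forces O(w). An ideal world satisfying every premise can still have ¬w true, so F(¬w) is not derivable.

No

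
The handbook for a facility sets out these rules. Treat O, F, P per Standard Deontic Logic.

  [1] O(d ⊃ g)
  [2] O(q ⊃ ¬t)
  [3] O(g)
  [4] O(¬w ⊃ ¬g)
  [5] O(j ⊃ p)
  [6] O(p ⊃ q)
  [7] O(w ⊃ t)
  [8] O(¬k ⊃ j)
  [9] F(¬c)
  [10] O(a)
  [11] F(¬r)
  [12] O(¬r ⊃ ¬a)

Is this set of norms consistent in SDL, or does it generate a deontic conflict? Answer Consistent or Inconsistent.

Premise 12 is O(¬r ⊃ ¬a), but O(¬r) is not derivable from the premises, so it does not yield O(¬a).
So O(¬a) is not derivable, and the apparent clash with O(a) does not arise.
A world satisfying every obligation exists (e.g. a=true, c=true, d=false, g=true, j=false, k=true, p=false, q=false, r=true, t=true, w=true); no atom is both obligatory and forbidden, so the set is consistent.

Consistent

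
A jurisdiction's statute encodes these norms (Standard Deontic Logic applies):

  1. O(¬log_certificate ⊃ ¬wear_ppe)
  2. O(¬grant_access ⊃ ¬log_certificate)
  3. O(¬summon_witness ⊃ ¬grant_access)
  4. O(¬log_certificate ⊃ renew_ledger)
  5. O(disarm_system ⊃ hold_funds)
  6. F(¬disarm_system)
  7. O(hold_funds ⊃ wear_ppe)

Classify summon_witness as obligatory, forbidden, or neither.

Premise 6, F(¬disarm_system), is equivalent to O(disarm_system).
Premise 5 is O(disarm_system ⊃ hold_funds); since O(disarm_system), deontic closure gives O(hold_funds).
From O(hold_funds) and premise 7, O(hold_funds ⊃ wear_ppe), we obtain O(wear_ppe).
The contrapositive of premise 1 (O(¬log_certificate ⊃ ¬wear_ppe)) is O(wear_ppe ⊃ log_certificate), and O(wear_ppe) is already established, so O(log_certificate).
The contrapositive of premise 2 (O(¬grant_access ⊃ ¬log_certificate)) is O(log_certificate ⊃ grant_access), and O(log_certificate) is already established, so O(grant_access).
The contrapositive of premise 3 (O(¬summon_witness ⊃ ¬grant_access)) is O(grant_access ⊃ summon_witness), and O(grant_access) is already established, so O(summon_witness).
Premise 4 does not contribute to this derivation.
Hence summon_witness is obligatory.

Obligatory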